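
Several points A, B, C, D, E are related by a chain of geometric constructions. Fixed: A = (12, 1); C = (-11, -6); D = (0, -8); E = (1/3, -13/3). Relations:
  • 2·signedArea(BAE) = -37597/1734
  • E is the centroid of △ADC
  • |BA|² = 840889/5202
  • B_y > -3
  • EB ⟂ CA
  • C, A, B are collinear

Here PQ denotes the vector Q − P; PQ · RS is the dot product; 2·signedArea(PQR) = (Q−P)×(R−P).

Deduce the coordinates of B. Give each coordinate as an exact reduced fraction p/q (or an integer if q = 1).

B = (-283/1734, -4685/1734)

1. B_x = -283/1734  [C, A, B are collinear ∩ EB ⟂ CA]
2. B_y = -4685/1734  [C, A, B are collinear ∩ EB ⟂ CA]
   → B = (-283/1734, -4685/1734)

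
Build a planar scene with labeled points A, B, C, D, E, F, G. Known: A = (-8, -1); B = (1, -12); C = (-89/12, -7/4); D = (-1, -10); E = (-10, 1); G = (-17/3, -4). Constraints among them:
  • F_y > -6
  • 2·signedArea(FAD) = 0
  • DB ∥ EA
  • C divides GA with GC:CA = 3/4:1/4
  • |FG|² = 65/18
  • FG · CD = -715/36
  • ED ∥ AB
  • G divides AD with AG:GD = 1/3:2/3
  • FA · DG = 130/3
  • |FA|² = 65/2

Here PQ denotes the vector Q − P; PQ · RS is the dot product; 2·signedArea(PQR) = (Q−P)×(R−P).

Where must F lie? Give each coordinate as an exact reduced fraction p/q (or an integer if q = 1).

1. F_x = -9/2  [2·signedArea(FAD) = 0 ∩ FG · CD = -715/36]
2. F_y = -11/2  [2·signedArea(FAD) = 0 ∩ FG · CD = -715/36]
   → F = (-9/2, -11/2)

F = (-9/2, -11/2)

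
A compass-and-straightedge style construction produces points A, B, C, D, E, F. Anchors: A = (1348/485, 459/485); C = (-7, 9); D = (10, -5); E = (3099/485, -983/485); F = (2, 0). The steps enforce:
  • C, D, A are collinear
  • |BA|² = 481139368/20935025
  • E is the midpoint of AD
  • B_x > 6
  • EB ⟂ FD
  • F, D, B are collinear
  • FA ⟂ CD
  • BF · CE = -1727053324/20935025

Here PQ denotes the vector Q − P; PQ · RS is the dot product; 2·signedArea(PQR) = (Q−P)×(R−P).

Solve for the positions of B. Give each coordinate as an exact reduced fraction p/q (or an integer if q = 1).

B = (261906/43165, -21947/8633)

1. B_x = 261906/43165  [F, D, B are collinear ∩ EB ⟂ FD]
2. B_y = -21947/8633  [F, D, B are collinear ∩ EB ⟂ FD]
   → B = (261906/43165, -21947/8633)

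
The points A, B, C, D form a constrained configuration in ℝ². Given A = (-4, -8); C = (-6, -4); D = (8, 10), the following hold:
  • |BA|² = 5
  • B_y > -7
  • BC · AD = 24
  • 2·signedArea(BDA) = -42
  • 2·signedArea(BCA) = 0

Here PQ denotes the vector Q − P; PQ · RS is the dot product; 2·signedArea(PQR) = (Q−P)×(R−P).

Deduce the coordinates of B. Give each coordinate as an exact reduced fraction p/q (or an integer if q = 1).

B = (-5, -6)

1. B_x = -5  [2·signedArea(BCA) = 0 ∩ BC · AD = 24]
2. B_y = -6  [2·signedArea(BCA) = 0 ∩ BC · AD = 24]
   → B = (-5, -6)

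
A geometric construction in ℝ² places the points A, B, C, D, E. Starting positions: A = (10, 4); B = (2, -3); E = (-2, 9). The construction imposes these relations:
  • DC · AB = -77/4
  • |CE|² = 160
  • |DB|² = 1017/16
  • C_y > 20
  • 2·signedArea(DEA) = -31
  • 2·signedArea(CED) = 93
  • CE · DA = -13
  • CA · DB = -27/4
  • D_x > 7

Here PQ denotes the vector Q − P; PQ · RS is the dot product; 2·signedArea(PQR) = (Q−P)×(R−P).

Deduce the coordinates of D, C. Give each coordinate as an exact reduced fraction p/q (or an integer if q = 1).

1. D_x = 8  [line 5·x + 12·y + -67 = 0 ∩ |DB|² = 1017/16]
2. D_y = 9/4  [line 5·x + 12·y + -67 = 0 ∩ |DB|² = 1017/16]
   → D = (8, 9/4)
3. C_x = -6  [2·signedArea(CED) = 93 ∩ CA · DB = -27/4]
4. C_y = 21  [2·signedArea(CED) = 93 ∩ CA · DB = -27/4]
   → C = (-6, 21)

C = (-6, 21)
D = (8, 9/4)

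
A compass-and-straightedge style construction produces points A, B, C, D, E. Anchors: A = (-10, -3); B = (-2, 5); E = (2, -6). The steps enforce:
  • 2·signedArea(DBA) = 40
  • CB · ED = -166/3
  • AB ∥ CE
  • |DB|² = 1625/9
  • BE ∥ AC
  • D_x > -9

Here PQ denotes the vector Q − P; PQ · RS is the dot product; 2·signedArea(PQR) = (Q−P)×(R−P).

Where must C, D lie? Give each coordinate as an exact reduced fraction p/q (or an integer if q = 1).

C = (-6, -14)
D = (-26/3, -20/3)

1. C_x = -6  [AB ∥ CE ∩ BE ∥ AC]
2. C_y = -14  [AB ∥ CE ∩ BE ∥ AC]
   → C = (-6, -14)
3. D_x = -26/3  [2·signedArea(DBA) = 40 ∩ CB · ED = -166/3]
4. D_y = -20/3  [2·signedArea(DBA) = 40 ∩ CB · ED = -166/3]
   → D = (-26/3, -20/3)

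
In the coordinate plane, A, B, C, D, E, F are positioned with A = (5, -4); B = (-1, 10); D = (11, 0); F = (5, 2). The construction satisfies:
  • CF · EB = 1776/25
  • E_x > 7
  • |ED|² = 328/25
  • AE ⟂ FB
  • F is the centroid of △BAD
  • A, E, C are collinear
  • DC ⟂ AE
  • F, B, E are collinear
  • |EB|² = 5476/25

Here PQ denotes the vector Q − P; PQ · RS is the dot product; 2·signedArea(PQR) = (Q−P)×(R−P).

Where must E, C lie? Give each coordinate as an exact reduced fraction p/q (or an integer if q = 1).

1. E_x = 197/25  [F, B, E are collinear ∩ AE ⟂ FB]
2. E_y = -46/25  [F, B, E are collinear ∩ AE ⟂ FB]
   → E = (197/25, -46/25)
3. C_x = 269/25  [A, E, C are collinear ∩ DC ⟂ AE]
4. C_y = 8/25  [A, E, C are collinear ∩ DC ⟂ AE]
   → C = (269/25, 8/25)

C = (269/25, 8/25)
E = (197/25, -46/25)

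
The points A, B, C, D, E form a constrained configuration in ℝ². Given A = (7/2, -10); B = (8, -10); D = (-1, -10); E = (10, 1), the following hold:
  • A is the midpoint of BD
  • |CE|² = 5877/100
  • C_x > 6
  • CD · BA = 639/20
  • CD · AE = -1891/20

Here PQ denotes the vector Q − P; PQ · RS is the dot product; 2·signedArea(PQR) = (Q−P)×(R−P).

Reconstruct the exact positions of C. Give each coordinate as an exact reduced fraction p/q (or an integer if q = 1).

1. C_x = 61/10  [CD · BA = 639/20 ∩ CD · AE = -1891/20]
2. C_y = -28/5  [CD · BA = 639/20 ∩ CD · AE = -1891/20]
   → C = (61/10, -28/5)

C = (61/10, -28/5)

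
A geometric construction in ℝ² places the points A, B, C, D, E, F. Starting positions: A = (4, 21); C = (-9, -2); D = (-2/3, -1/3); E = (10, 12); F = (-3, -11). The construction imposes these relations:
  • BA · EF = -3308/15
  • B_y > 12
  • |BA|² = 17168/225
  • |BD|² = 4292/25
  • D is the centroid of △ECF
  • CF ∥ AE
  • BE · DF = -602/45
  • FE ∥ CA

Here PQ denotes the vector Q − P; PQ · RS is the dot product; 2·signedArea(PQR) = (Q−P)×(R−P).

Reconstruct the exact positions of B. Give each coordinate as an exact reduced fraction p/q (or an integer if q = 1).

1. B_x = 32/15  [BE · DF = -602/45 ∩ BA · EF = -3308/15]
2. B_y = 187/15  [BE · DF = -602/45 ∩ BA · EF = -3308/15]
   → B = (32/15, 187/15)

B = (32/15, 187/15)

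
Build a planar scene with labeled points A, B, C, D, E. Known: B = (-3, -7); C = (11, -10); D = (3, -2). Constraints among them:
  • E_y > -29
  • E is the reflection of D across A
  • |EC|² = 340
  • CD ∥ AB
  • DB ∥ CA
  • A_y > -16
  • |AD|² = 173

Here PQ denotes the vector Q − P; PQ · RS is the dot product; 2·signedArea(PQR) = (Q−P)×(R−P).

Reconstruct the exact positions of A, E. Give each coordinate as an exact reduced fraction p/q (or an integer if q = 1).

A = (5, -15)
E = (7, -28)

1. A_x = 5  [CD ∥ AB ∩ DB ∥ CA]
2. A_y = -15  [CD ∥ AB ∩ DB ∥ CA]
   → A = (5, -15)
3. E_x = 7  [E is the reflection of D across A]
4. E_y = -28  [E is the reflection of D across A]
   → E = (7, -28)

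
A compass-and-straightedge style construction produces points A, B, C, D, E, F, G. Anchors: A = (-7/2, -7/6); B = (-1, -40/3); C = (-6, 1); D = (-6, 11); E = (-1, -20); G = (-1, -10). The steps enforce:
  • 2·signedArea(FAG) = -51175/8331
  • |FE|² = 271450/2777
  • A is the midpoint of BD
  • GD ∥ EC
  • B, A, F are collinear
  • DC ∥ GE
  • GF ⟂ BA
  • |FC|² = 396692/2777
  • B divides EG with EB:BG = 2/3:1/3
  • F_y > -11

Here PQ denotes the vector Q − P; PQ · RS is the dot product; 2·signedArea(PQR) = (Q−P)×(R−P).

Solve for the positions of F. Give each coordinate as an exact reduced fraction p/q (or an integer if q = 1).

1. F_x = -4602/2777  [B, A, F are collinear ∩ GF ⟂ BA]
2. F_y = -28145/2777  [B, A, F are collinear ∩ GF ⟂ BA]
   → F = (-4602/2777, -28145/2777)

F = (-4602/2777, -28145/2777)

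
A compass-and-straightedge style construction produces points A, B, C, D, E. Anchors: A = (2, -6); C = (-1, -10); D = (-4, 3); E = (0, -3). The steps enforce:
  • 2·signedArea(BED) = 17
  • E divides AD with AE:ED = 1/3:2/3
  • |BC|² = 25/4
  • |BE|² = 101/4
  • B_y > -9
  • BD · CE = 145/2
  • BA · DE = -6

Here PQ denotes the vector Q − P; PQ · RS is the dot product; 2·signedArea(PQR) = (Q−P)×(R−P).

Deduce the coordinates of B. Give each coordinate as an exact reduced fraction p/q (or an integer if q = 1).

1. B_x = 1/2  [2·signedArea(BED) = 17 ∩ BA · DE = -6]
2. B_y = -8  [2·signedArea(BED) = 17 ∩ BA · DE = -6]
   → B = (1/2, -8)

B = (1/2, -8)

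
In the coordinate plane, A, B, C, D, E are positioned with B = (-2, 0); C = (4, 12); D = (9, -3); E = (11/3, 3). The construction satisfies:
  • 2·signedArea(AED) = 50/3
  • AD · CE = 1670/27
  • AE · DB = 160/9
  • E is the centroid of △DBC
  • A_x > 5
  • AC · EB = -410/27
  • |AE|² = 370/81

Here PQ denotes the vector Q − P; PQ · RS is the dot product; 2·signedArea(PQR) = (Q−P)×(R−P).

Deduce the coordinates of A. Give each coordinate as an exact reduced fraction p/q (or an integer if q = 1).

A = (50/9, 4)

1. A_x = 50/9  [AE · DB = 160/9 ∩ AC · EB = -410/27]
2. A_y = 4  [AE · DB = 160/9 ∩ AC · EB = -410/27]
   → A = (50/9, 4)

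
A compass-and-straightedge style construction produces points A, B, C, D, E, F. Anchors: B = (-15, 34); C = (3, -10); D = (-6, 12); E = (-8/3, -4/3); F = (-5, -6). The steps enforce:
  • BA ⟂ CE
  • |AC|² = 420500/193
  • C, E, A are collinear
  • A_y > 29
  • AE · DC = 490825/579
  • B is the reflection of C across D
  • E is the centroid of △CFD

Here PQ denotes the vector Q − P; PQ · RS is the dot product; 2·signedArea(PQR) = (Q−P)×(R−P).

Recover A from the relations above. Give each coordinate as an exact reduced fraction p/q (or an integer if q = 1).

A = (-4351/193, 5610/193)

1. A_x = -4351/193  [C, E, A are collinear ∩ BA ⟂ CE]
2. A_y = 5610/193  [C, E, A are collinear ∩ BA ⟂ CE]
   → A = (-4351/193, 5610/193)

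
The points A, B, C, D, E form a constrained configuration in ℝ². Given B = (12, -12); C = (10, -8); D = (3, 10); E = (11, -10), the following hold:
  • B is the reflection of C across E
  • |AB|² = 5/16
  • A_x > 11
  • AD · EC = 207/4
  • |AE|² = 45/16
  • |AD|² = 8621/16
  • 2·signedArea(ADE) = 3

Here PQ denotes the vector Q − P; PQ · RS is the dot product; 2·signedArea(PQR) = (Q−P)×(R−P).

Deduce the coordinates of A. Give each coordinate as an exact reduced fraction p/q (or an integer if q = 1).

1. A_x = 47/4  [2·signedArea(ADE) = 3 ∩ AD · EC = 207/4]
2. A_y = -23/2  [2·signedArea(ADE) = 3 ∩ AD · EC = 207/4]
   → A = (47/4, -23/2)

A = (47/4, -23/2)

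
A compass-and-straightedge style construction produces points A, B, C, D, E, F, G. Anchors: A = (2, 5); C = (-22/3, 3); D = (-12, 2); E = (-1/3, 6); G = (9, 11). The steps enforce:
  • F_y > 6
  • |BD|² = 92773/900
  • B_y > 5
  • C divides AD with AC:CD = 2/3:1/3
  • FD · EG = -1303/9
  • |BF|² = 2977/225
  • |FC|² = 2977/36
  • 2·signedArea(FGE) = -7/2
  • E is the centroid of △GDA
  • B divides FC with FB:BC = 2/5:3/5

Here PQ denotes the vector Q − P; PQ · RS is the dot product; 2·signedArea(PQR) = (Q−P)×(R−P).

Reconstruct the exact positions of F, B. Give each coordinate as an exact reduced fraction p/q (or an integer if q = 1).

B = (-73/30, 27/5)
F = (5/6, 7)

1. F_x = 5/6  [2·signedArea(FGE) = -7/2 ∩ FD · EG = -1303/9]
2. F_y = 7  [2·signedArea(FGE) = -7/2 ∩ FD · EG = -1303/9]
   → F = (5/6, 7)
3. B_x = -73/30  [B divides FC with FB:BC = 2/5:3/5]
4. B_y = 27/5  [B divides FC with FB:BC = 2/5:3/5]
   → B = (-73/30, 27/5)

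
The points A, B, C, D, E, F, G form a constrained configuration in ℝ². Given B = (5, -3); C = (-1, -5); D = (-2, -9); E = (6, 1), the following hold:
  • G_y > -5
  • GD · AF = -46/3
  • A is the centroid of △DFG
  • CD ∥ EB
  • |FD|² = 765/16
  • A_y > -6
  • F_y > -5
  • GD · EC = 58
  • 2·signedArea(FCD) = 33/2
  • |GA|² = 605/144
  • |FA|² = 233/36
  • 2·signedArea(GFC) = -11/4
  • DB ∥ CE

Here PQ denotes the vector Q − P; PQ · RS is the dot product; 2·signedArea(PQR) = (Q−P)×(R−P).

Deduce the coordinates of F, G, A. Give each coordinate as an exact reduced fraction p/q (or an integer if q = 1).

1. F_x = 13/4  [line 4·x + -1·y + -35/2 = 0 ∩ |FD|² = 765/16]
2. F_y = -9/2  [line 4·x + -1·y + -35/2 = 0 ∩ |FD|² = 765/16]
   → F = (13/4, -9/2)
3. G_x = 2  [2·signedArea(GFC) = -11/4 ∩ GD · EC = 58]
4. G_y = -4  [2·signedArea(GFC) = -11/4 ∩ GD · EC = 58]
   → G = (2, -4)
5. A_x = 13/12  [GD · AF = -46/3 ∩ A is the centroid of △DFG]
6. A_y = -35/6  [GD · AF = -46/3 ∩ A is the centroid of △DFG]
   → A = (13/12, -35/6)

A = (13/12, -35/6)
F = (13/4, -9/2)
G = (2, -4)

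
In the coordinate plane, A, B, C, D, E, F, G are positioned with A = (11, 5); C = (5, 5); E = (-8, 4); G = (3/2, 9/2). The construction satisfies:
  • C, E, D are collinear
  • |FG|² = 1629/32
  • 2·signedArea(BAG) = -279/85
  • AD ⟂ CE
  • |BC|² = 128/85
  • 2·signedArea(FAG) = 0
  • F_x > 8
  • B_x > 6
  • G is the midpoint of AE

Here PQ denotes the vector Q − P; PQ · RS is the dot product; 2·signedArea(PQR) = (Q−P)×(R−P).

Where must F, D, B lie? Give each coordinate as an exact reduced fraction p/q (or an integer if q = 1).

B = (529/85, 433/85)
D = (932/85, 464/85)
F = (69/8, 39/8)

1. F_x = 69/8  [line 1/2·x + -19/2·y + 42 = 0 ∩ |FG|² = 1629/32]
2. F_y = 39/8  [line 1/2·x + -19/2·y + 42 = 0 ∩ |FG|² = 1629/32]
   → F = (69/8, 39/8)
3. D_x = 932/85  [C, E, D are collinear ∩ AD ⟂ CE]
4. D_y = 464/85  [C, E, D are collinear ∩ AD ⟂ CE]
   → D = (932/85, 464/85)
5. B_x = 529/85  [line 1/2·x + -19/2·y + 3849/85 = 0 ∩ |BC|² = 128/85]
6. B_y = 433/85  [line 1/2·x + -19/2·y + 3849/85 = 0 ∩ |BC|² = 128/85]
   → B = (529/85, 433/85)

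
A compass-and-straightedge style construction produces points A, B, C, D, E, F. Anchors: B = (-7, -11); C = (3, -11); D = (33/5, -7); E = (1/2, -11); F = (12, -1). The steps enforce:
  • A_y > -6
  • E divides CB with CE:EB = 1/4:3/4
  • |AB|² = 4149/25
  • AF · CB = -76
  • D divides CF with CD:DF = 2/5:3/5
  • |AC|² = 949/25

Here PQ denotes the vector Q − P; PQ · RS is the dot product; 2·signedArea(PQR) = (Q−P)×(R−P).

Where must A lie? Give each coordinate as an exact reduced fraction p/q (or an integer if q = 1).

1. A_x = 22/5  [AF · CB = -76]
2. A_y = -5  [|AC|² = 949/25]
   → A = (22/5, -5)

A = (22/5, -5)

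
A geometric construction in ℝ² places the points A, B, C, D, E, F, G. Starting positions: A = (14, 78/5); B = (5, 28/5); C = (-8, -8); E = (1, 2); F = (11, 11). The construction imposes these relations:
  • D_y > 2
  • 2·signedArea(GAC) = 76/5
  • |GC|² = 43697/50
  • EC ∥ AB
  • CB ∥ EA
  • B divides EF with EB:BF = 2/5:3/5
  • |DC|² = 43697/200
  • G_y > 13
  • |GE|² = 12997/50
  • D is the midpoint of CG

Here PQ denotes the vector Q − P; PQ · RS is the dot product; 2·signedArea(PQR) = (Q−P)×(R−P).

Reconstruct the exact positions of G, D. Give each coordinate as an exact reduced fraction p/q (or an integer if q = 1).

D = (9/4, 53/20)
G = (25/2, 133/10)

1. G_x = 25/2  [line 118/5·x + -22·y + -12/5 = 0 ∩ |GE|² = 12997/50]
2. G_y = 133/10  [line 118/5·x + -22·y + -12/5 = 0 ∩ |GE|² = 12997/50]
   → G = (25/2, 133/10)
3. D_x = 9/4  [D is the midpoint of CG]
4. D_y = 53/20  [D is the midpoint of CG]
   → D = (9/4, 53/20)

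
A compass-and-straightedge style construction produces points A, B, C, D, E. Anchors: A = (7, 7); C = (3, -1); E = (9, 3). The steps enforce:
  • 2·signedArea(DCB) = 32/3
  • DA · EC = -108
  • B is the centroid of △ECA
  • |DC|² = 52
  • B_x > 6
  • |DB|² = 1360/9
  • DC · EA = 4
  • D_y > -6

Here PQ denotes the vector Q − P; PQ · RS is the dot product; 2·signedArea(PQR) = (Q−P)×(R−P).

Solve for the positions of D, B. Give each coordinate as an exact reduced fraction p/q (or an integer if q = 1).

B = (19/3, 3)
D = (-3, -5)

1. D_x = -3  [DA · EC = -108 ∩ DC · EA = 4]
2. D_y = -5  [DA · EC = -108 ∩ DC · EA = 4]
   → D = (-3, -5)
3. B_x = 19/3  [2·signedArea(DCB) = 32/3 ∩ B is the centroid of △ECA]
4. B_y = 3  [2·signedArea(DCB) = 32/3 ∩ B is the centroid of △ECA]
   → B = (19/3, 3)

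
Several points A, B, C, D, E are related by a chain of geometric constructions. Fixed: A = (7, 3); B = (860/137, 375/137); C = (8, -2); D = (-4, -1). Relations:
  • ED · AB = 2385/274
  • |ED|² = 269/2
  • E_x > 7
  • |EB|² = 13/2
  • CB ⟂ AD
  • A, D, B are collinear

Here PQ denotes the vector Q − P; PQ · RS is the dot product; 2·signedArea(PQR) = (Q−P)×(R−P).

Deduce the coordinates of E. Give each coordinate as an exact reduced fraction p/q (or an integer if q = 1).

E = (15/2, 1/2)

1. E_x = 15/2  [line 99/137·x + 36/137·y + -1521/274 = 0 ∩ |EB|² = 13/2]
2. E_y = 1/2  [line 99/137·x + 36/137·y + -1521/274 = 0 ∩ |EB|² = 13/2]
   → E = (15/2, 1/2)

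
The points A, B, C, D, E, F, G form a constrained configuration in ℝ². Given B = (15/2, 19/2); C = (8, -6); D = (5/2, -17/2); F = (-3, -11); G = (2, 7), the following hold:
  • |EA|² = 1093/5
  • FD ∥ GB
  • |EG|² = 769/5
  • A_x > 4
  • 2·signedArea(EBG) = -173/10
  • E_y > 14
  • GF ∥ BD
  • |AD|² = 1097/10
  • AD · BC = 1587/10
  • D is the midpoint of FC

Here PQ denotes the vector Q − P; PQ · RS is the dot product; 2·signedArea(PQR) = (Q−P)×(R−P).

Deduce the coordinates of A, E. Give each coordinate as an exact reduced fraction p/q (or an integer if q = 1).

1. A_x = 22/5  [line -1/2·x + 31/2·y + -257/10 = 0 ∩ |AD|² = 1097/10]
2. A_y = 9/5  [line -1/2·x + 31/2·y + -257/10 = 0 ∩ |AD|² = 1097/10]
   → A = (22/5, 9/5)
3. E_x = 59/5  [line 5/2·x + -11/2·y + 254/5 = 0 ∩ |EA|² = 1093/5]
4. E_y = 73/5  [line 5/2·x + -11/2·y + 254/5 = 0 ∩ |EA|² = 1093/5]
   → E = (59/5, 73/5)

A = (22/5, 9/5)
E = (59/5, 73/5)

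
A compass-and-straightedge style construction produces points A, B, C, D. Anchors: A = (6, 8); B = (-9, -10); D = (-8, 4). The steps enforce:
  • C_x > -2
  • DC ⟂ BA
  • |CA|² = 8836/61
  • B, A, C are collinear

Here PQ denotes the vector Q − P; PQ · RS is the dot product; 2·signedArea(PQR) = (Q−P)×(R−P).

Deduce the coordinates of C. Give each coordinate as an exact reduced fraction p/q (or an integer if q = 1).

C = (-104/61, -76/61)

1. C_x = -104/61  [B, A, C are collinear ∩ DC ⟂ BA]
2. C_y = -76/61  [B, A, C are collinear ∩ DC ⟂ BA]
   → C = (-104/61, -76/61)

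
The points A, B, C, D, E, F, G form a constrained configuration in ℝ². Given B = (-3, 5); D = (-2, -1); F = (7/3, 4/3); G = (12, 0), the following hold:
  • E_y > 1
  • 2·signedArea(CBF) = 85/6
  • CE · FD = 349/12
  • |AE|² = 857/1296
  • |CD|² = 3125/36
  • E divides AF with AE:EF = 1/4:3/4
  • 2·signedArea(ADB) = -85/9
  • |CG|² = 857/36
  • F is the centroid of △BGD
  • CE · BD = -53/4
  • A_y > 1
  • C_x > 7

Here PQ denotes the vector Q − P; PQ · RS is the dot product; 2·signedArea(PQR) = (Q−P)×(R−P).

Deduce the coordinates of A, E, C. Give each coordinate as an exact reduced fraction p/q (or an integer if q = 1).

1. C_x = 43/6  [line 11/3·x + 16/3·y + -179/6 = 0 ∩ |CD|² = 3125/36]
2. C_y = 2/3  [line 11/3·x + 16/3·y + -179/6 = 0 ∩ |CD|² = 3125/36]
   → C = (43/6, 2/3)
3. E_x = -1/12  [CE · FD = 349/12 ∩ CE · BD = -53/4]
4. E_y = 5/3  [CE · FD = 349/12 ∩ CE · BD = -53/4]
   → E = (-1/12, 5/3)
5. A_x = -8/9  [2·signedArea(ADB) = -85/9 ∩ E divides AF with AE:EF = 1/4:3/4]
6. A_y = 16/9  [2·signedArea(ADB) = -85/9 ∩ E divides AF with AE:EF = 1/4:3/4]
   → A = (-8/9, 16/9)

A = (-8/9, 16/9)
C = (43/6, 2/3)
E = (-1/12, 5/3)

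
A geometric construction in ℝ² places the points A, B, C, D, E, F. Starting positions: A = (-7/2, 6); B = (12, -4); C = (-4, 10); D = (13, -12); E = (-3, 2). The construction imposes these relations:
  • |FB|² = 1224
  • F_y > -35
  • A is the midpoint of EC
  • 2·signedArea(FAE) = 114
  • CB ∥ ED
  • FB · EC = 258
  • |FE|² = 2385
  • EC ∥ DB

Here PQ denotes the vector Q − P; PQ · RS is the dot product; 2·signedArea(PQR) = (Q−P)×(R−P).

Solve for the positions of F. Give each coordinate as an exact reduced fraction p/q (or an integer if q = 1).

1. F_x = 30  [2·signedArea(FAE) = 114 ∩ FB · EC = 258]
2. F_y = -34  [2·signedArea(FAE) = 114 ∩ FB · EC = 258]
   → F = (30, -34)

F = (30, -34)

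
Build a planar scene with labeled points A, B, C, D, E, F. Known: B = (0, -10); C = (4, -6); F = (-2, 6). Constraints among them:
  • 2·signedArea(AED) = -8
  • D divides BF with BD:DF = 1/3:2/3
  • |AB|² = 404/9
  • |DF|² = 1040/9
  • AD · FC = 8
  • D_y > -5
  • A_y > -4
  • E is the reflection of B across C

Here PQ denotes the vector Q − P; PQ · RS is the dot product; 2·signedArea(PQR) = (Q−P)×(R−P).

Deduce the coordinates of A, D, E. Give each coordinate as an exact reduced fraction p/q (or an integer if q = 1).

A = (2/3, -10/3)
D = (-2/3, -14/3)
E = (8, -2)

1. D_x = -2/3  [D divides BF with BD:DF = 1/3:2/3]
2. D_y = -14/3  [D divides BF with BD:DF = 1/3:2/3]
   → D = (-2/3, -14/3)
3. E_x = 8  [E is the reflection of B across C]
4. E_y = -2  [E is the reflection of B across C]
   → E = (8, -2)
5. A_x = 2/3  [2·signedArea(AED) = -8 ∩ AD · FC = 8]
6. A_y = -10/3  [2·signedArea(AED) = -8 ∩ AD · FC = 8]
   → A = (2/3, -10/3)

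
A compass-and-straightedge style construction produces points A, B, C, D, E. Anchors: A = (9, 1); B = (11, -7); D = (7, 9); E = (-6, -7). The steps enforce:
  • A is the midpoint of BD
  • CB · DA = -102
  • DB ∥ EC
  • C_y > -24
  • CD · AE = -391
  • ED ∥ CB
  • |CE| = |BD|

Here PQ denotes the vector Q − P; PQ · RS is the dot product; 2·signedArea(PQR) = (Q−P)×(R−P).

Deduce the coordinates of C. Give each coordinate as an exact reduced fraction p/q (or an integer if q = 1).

C = (-2, -23)

1. C_x = -2  [ED ∥ CB ∩ DB ∥ EC]
2. C_y = -23  [ED ∥ CB ∩ DB ∥ EC]
   → C = (-2, -23)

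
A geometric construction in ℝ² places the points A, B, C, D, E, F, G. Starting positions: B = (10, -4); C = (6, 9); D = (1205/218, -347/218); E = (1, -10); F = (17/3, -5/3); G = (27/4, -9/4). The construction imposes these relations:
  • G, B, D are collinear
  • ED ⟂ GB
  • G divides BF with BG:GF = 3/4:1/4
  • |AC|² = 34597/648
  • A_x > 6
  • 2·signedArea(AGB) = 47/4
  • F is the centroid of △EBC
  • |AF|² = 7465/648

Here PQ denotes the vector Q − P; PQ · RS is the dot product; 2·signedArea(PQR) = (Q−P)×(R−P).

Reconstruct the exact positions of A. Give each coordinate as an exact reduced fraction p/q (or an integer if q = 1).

1. A_x = 221/36  [line 7/4·x + 13/4·y + -65/4 = 0 ∩ |AC|² = 34597/648]
2. A_y = 61/36  [line 7/4·x + 13/4·y + -65/4 = 0 ∩ |AC|² = 34597/648]
   → A = (221/36, 61/36)

A = (221/36, 61/36)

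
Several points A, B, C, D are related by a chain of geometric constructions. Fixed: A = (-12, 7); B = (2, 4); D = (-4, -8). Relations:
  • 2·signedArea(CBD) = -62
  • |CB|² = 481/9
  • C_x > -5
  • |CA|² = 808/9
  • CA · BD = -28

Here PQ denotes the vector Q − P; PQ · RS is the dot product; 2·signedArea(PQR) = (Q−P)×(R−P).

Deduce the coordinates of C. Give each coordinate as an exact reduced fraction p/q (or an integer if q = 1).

C = (-14/3, 1)

1. C_x = -14/3  [CA · BD = -28 ∩ 2·signedArea(CBD) = -62]
2. C_y = 1  [CA · BD = -28 ∩ 2·signedArea(CBD) = -62]
   → C = (-14/3, 1)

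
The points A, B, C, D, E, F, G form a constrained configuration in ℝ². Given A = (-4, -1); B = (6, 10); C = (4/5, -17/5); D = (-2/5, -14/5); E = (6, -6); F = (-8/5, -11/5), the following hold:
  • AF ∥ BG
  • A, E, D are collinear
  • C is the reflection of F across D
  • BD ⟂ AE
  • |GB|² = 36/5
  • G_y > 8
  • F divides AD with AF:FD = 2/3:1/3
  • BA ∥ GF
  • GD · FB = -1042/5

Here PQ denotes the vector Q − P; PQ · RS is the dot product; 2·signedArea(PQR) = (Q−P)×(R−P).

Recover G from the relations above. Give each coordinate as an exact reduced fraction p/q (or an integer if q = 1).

1. G_x = 42/5  [BA ∥ GF ∩ AF ∥ BG]
2. G_y = 44/5  [BA ∥ GF ∩ AF ∥ BG]
   → G = (42/5, 44/5)

G = (42/5, 44/5)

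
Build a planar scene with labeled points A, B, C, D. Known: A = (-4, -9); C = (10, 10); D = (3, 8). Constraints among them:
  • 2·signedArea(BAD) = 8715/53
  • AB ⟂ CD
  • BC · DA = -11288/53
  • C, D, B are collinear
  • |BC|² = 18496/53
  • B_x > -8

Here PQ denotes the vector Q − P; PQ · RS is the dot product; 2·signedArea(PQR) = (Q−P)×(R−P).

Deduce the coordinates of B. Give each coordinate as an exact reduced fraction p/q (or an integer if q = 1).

B = (-422/53, 258/53)

1. B_x = -422/53  [C, D, B are collinear ∩ AB ⟂ CD]
2. B_y = 258/53  [C, D, B are collinear ∩ AB ⟂ CD]
   → B = (-422/53, 258/53)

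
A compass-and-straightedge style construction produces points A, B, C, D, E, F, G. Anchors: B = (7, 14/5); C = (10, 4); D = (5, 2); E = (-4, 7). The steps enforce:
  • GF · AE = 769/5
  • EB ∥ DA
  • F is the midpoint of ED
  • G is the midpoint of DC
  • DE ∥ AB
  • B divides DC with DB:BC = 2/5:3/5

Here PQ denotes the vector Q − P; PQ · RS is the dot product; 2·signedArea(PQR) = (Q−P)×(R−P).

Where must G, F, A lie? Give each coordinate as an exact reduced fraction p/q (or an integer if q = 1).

1. G_x = 15/2  [G is the midpoint of DC]
2. G_y = 3  [G is the midpoint of DC]
   → G = (15/2, 3)
3. F_x = 1/2  [F is the midpoint of ED]
4. F_y = 9/2  [F is the midpoint of ED]
   → F = (1/2, 9/2)
5. A_x = 16  [DE ∥ AB ∩ EB ∥ DA]
6. A_y = -11/5  [DE ∥ AB ∩ EB ∥ DA]
   → A = (16, -11/5)

A = (16, -11/5)
F = (1/2, 9/2)
G = (15/2, 3)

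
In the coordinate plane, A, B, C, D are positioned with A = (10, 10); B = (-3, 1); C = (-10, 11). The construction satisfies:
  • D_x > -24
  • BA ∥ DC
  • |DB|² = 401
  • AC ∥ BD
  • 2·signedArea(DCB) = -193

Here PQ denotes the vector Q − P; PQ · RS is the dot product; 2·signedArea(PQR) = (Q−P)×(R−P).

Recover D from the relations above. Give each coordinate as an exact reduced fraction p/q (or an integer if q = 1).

1. D_x = -23  [BA ∥ DC ∩ AC ∥ BD]
2. D_y = 2  [BA ∥ DC ∩ AC ∥ BD]
   → D = (-23, 2)

D = (-23, 2)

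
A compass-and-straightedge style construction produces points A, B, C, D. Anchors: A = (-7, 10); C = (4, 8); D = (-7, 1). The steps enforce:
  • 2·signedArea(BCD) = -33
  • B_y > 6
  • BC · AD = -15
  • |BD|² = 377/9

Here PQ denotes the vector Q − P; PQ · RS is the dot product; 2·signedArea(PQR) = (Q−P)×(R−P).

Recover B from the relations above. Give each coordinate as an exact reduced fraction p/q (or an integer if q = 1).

1. B_x = -10/3  [2·signedArea(BCD) = -33 ∩ BC · AD = -15]
2. B_y = 19/3  [2·signedArea(BCD) = -33 ∩ BC · AD = -15]
   → B = (-10/3, 19/3)

B = (-10/3, 19/3)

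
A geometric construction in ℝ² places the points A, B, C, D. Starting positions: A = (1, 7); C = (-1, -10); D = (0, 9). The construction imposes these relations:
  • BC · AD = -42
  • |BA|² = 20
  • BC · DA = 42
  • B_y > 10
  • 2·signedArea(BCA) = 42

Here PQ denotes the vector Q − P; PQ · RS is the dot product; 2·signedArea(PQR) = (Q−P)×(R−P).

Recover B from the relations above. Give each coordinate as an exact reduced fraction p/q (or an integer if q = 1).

B = (-1, 11)

1. B_x = -1  [2·signedArea(BCA) = 42 ∩ BC · DA = 42]
2. B_y = 11  [2·signedArea(BCA) = 42 ∩ BC · DA = 42]
   → B = (-1, 11)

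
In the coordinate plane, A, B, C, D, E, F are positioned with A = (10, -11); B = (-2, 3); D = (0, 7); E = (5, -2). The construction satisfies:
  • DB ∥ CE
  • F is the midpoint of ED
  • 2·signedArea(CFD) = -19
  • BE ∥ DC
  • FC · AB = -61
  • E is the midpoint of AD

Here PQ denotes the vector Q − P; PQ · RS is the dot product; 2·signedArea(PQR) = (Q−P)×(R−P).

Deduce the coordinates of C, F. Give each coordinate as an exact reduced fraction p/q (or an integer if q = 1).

C = (7, 2)
F = (5/2, 5/2)

1. C_x = 7  [DB ∥ CE ∩ BE ∥ DC]
2. C_y = 2  [DB ∥ CE ∩ BE ∥ DC]
   → C = (7, 2)
3. F_x = 5/2  [F is the midpoint of ED]
4. F_y = 5/2  [F is the midpoint of ED]
   → F = (5/2, 5/2)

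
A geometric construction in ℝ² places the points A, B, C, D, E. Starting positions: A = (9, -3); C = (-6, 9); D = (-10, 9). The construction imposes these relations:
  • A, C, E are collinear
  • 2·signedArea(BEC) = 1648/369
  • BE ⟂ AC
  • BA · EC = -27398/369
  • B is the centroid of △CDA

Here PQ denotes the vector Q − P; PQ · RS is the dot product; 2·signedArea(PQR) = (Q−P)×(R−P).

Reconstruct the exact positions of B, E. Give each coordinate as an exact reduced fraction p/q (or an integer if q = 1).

1. B_x = -7/3  [B is the centroid of △CDA]
2. B_y = 5  [B is the centroid of △CDA]
   → B = (-7/3, 5)
3. E_x = -223/123  [A, C, E are collinear ∩ BE ⟂ AC]
4. E_y = 695/123  [A, C, E are collinear ∩ BE ⟂ AC]
   → E = (-223/123, 695/123)

B = (-7/3, 5)
E = (-223/123, 695/123)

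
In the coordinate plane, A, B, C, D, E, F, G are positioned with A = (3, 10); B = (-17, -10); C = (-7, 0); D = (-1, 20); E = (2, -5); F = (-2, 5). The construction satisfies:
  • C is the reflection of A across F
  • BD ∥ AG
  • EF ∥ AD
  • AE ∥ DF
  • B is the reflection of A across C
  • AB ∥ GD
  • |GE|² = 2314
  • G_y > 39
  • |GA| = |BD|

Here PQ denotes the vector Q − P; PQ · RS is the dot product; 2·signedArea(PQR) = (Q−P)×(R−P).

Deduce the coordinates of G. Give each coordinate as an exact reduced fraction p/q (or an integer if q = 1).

G = (19, 40)

1. G_x = 19  [AB ∥ GD ∩ BD ∥ AG]
2. G_y = 40  [AB ∥ GD ∩ BD ∥ AG]
   → G = (19, 40)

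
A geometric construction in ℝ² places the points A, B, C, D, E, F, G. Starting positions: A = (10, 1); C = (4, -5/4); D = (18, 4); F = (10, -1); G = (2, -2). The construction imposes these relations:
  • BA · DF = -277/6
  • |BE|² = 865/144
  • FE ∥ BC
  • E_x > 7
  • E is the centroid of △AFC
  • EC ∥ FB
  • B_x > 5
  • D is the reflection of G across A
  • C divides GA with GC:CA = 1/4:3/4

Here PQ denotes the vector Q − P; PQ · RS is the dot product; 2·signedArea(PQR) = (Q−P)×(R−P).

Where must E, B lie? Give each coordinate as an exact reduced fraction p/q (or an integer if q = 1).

1. E_x = 8  [E is the centroid of △AFC]
2. E_y = -5/12  [E is the centroid of △AFC]
   → E = (8, -5/12)
3. B_x = 6  [FE ∥ BC ∩ EC ∥ FB]
4. B_y = -11/6  [FE ∥ BC ∩ EC ∥ FB]
   → B = (6, -11/6)

B = (6, -11/6)
E = (8, -5/12)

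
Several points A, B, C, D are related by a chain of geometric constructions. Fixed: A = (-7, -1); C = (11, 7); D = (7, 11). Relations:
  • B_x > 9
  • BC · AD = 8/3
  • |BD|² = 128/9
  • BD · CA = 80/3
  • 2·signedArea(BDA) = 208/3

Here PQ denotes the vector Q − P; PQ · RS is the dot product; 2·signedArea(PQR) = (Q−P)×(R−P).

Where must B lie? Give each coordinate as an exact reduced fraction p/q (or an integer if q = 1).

1. B_x = 29/3  [2·signedArea(BDA) = 208/3 ∩ BD · CA = 80/3]
2. B_y = 25/3  [2·signedArea(BDA) = 208/3 ∩ BD · CA = 80/3]
   → B = (29/3, 25/3)

B = (29/3, 25/3)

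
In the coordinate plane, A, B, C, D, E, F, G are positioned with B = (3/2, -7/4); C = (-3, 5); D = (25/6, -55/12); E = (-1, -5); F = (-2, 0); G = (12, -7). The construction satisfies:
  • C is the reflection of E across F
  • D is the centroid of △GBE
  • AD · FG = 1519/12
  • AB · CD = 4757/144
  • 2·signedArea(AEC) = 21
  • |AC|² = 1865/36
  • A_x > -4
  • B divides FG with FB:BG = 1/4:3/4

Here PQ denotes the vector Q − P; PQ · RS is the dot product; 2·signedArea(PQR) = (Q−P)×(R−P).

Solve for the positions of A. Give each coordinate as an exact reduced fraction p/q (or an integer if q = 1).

A = (-11/3, -13/6)

1. A_x = -11/3  [2·signedArea(AEC) = 21 ∩ AD · FG = 1519/12]
2. A_y = -13/6  [2·signedArea(AEC) = 21 ∩ AD · FG = 1519/12]
   → A = (-11/3, -13/6)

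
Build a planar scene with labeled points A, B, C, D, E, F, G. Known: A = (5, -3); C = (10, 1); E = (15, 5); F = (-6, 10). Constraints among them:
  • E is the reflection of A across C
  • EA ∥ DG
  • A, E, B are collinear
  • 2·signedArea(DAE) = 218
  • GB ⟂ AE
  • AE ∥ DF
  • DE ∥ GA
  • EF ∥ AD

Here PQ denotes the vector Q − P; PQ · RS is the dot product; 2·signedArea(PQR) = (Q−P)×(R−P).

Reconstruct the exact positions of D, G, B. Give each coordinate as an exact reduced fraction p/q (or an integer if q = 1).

B = (-630/41, -791/41)
D = (-16, 2)
G = (-26, -6)

1. D_x = -16  [AE ∥ DF ∩ EF ∥ AD]
2. D_y = 2  [AE ∥ DF ∩ EF ∥ AD]
   → D = (-16, 2)
3. G_x = -26  [DE ∥ GA ∩ EA ∥ DG]
4. G_y = -6  [DE ∥ GA ∩ EA ∥ DG]
   → G = (-26, -6)
5. B_x = -630/41  [A, E, B are collinear ∩ GB ⟂ AE]
6. B_y = -791/41  [A, E, B are collinear ∩ GB ⟂ AE]
   → B = (-630/41, -791/41)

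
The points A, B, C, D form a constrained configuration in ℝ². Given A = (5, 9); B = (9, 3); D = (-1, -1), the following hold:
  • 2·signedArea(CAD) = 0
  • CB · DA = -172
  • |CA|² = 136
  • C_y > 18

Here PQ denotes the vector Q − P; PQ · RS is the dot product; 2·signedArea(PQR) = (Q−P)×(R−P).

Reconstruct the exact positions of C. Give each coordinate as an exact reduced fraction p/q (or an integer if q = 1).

1. C_x = 11  [2·signedArea(CAD) = 0 ∩ CB · DA = -172]
2. C_y = 19  [2·signedArea(CAD) = 0 ∩ CB · DA = -172]
   → C = (11, 19)

C = (11, 19)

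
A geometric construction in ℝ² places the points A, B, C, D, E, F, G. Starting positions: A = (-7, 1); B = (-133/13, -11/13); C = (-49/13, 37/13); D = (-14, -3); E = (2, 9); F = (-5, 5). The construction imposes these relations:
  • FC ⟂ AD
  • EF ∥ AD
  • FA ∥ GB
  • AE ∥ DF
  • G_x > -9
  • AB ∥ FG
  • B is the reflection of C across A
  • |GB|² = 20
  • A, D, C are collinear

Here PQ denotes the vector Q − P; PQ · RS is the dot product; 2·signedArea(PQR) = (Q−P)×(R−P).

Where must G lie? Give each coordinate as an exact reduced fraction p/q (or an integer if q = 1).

G = (-107/13, 41/13)

1. G_x = -107/13  [FA ∥ GB ∩ AB ∥ FG]
2. G_y = 41/13  [FA ∥ GB ∩ AB ∥ FG]
   → G = (-107/13, 41/13)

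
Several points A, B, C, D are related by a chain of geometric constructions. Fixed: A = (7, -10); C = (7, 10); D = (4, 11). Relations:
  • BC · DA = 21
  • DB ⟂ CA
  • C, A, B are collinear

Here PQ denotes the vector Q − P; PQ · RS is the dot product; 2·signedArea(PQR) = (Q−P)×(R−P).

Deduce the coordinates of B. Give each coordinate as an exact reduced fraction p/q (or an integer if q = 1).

B = (7, 11)

1. B_x = 7  [C, A, B are collinear ∩ DB ⟂ CA]
2. B_y = 11  [C, A, B are collinear ∩ DB ⟂ CA]
   → B = (7, 11)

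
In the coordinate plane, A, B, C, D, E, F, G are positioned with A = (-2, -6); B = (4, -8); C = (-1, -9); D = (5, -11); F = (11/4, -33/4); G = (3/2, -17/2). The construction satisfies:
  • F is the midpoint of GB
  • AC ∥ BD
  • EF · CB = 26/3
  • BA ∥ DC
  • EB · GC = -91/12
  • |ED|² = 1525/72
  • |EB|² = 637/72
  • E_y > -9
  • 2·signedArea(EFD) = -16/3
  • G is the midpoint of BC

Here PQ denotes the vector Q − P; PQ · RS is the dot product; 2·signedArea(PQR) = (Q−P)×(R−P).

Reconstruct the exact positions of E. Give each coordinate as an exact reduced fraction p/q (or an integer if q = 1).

E = (13/12, -103/12)

1. E_x = 13/12  [EB · GC = -91/12 ∩ 2·signedArea(EFD) = -16/3]
2. E_y = -103/12  [EB · GC = -91/12 ∩ 2·signedArea(EFD) = -16/3]
   → E = (13/12, -103/12)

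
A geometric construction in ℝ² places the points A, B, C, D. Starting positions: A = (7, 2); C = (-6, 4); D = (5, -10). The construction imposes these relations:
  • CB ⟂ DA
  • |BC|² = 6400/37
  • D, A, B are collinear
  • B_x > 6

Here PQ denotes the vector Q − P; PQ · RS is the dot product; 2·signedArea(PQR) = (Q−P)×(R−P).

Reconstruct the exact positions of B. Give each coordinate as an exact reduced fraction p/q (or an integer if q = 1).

1. B_x = 258/37  [D, A, B are collinear ∩ CB ⟂ DA]
2. B_y = 68/37  [D, A, B are collinear ∩ CB ⟂ DA]
   → B = (258/37, 68/37)

B = (258/37, 68/37)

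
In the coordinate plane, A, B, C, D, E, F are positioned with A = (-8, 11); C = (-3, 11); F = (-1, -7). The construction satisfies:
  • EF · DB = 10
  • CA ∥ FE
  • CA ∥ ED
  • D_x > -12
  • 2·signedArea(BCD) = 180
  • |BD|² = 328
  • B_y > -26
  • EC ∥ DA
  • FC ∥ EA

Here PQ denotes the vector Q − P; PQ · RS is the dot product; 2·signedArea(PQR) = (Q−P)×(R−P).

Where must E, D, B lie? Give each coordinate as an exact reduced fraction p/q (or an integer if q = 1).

1. E_x = -6  [FC ∥ EA ∩ CA ∥ FE]
2. E_y = -7  [FC ∥ EA ∩ CA ∥ FE]
   → E = (-6, -7)
3. D_x = -11  [EC ∥ DA ∩ CA ∥ ED]
4. D_y = -7  [EC ∥ DA ∩ CA ∥ ED]
   → D = (-11, -7)
5. B_x = -9  [2·signedArea(BCD) = 180 ∩ EF · DB = 10]
6. B_y = -25  [2·signedArea(BCD) = 180 ∩ EF · DB = 10]
   → B = (-9, -25)

B = (-9, -25)
D = (-11, -7)
E = (-6, -7)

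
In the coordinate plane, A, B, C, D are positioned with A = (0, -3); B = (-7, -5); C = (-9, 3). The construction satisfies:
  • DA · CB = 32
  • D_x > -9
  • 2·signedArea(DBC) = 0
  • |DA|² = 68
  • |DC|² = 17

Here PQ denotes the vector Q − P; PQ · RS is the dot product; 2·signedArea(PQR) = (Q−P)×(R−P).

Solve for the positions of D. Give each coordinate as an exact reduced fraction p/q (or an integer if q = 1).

1. D_x = -8  [2·signedArea(DBC) = 0 ∩ DA · CB = 32]
2. D_y = -1  [2·signedArea(DBC) = 0 ∩ DA · CB = 32]
   → D = (-8, -1)

D = (-8, -1)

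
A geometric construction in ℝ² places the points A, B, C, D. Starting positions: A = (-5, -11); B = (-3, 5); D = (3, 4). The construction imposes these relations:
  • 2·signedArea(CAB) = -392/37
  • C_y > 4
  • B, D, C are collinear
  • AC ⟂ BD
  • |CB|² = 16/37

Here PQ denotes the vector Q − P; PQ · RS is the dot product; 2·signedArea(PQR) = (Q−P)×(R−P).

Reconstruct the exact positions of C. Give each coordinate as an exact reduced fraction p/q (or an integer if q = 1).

C = (-87/37, 181/37)

1. C_x = -87/37  [B, D, C are collinear ∩ AC ⟂ BD]
2. C_y = 181/37  [B, D, C are collinear ∩ AC ⟂ BD]
   → C = (-87/37, 181/37)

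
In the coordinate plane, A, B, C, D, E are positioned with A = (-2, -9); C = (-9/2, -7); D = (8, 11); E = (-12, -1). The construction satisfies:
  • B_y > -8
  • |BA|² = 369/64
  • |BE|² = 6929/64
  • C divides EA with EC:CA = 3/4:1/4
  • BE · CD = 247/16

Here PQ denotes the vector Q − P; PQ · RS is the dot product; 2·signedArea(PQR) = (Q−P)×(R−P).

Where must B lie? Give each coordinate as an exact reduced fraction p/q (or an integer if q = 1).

B = (-31/8, -15/2)

1. B_x = -31/8  [line -25/2·x + -18·y + -2935/16 = 0 ∩ |BA|² = 369/64]
2. B_y = -15/2  [line -25/2·x + -18·y + -2935/16 = 0 ∩ |BA|² = 369/64]
   → B = (-31/8, -15/2)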